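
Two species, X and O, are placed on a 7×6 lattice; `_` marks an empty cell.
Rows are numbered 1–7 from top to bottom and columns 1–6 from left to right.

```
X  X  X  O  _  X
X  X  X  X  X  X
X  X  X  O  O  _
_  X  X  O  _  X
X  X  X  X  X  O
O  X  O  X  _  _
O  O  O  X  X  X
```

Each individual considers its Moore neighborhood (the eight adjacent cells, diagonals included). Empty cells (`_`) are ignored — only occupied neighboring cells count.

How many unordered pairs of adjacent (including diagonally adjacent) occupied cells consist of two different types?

Scan each occupied cell's neighbors to the right and below (and the two forward diagonals) so each pair is counted once.
Row 1: X(1,1)–X(1,2)= X(1,1)–X(2,1)= X(1,1)–X(2,2)= X(1,2)–X(1,3)= X(1,2)–X(2,2)= X(1,2)–X(2,3)= X(1,2)–X(2,1)= X(1,3)–O(1,4)≠ X(1,3)–X(2,3)= X(1,3)–X(2,4)= X(1,3)–X(2,2)= O(1,4)–X(2,4)≠ O(1,4)–X(2,5)≠ O(1,4)–X(2,3)≠ X(1,6)–X(2,6)= X(1,6)–X(2,5)=  → 4/16 unlike.
Row 2: X(2,1)–X(2,2)= X(2,1)–X(3,1)= X(2,1)–X(3,2)= X(2,2)–X(2,3)= X(2,2)–X(3,2)= X(2,2)–X(3,3)= X(2,2)–X(3,1)= X(2,3)–X(2,4)= X(2,3)–X(3,3)= X(2,3)–O(3,4)≠ X(2,3)–X(3,2)= X(2,4)–X(2,5)= X(2,4)–O(3,4)≠ X(2,4)–O(3,5)≠ X(2,4)–X(3,3)= X(2,5)–X(2,6)= X(2,5)–O(3,5)≠ X(2,5)–O(3,4)≠ X(2,6)–O(3,5)≠  → 6/19 unlike.
Row 3: X(3,1)–X(3,2)= X(3,1)–X(4,2)= X(3,2)–X(3,3)= X(3,2)–X(4,2)= X(3,2)–X(4,3)= X(3,3)–O(3,4)≠ X(3,3)–X(4,3)= X(3,3)–O(4,4)≠ X(3,3)–X(4,2)= O(3,4)–O(3,5)= O(3,4)–O(4,4)= O(3,4)–X(4,3)≠ O(3,5)–X(4,6)≠ O(3,5)–O(4,4)=  → 4/14 unlike.
Row 4: X(4,2)–X(4,3)= X(4,2)–X(5,2)= X(4,2)–X(5,3)= X(4,2)–X(5,1)= X(4,3)–O(4,4)≠ X(4,3)–X(5,3)= X(4,3)–X(5,4)= X(4,3)–X(5,2)= O(4,4)–X(5,4)≠ O(4,4)–X(5,5)≠ O(4,4)–X(5,3)≠ X(4,6)–O(5,6)≠ X(4,6)–X(5,5)=  → 5/13 unlike.
Row 5: X(5,1)–X(5,2)= X(5,1)–O(6,1)≠ X(5,1)–X(6,2)= X(5,2)–X(5,3)= X(5,2)–X(6,2)= X(5,2)–O(6,3)≠ X(5,2)–O(6,1)≠ X(5,3)–X(5,4)= X(5,3)–O(6,3)≠ X(5,3)–X(6,4)= X(5,3)–X(6,2)= X(5,4)–X(5,5)= X(5,4)–X(6,4)= X(5,4)–O(6,3)≠ X(5,5)–O(5,6)≠ X(5,5)–X(6,4)=  → 6/16 unlike.
Row 6: O(6,1)–X(6,2)≠ O(6,1)–O(7,1)= O(6,1)–O(7,2)= X(6,2)–O(6,3)≠ X(6,2)–O(7,2)≠ X(6,2)–O(7,3)≠ X(6,2)–O(7,1)≠ O(6,3)–X(6,4)≠ O(6,3)–O(7,3)= O(6,3)–X(7,4)≠ O(6,3)–O(7,2)= X(6,4)–X(7,4)= X(6,4)–X(7,5)= X(6,4)–O(7,3)≠  → 8/14 unlike.
Row 7: O(7,1)–O(7,2)= O(7,2)–O(7,3)= O(7,3)–X(7,4)≠ X(7,4)–X(7,5)= X(7,5)–X(7,6)=  → 1/5 unlike.
Total adjacent occupied pairs: 97; unlike-type pairs: 34.

34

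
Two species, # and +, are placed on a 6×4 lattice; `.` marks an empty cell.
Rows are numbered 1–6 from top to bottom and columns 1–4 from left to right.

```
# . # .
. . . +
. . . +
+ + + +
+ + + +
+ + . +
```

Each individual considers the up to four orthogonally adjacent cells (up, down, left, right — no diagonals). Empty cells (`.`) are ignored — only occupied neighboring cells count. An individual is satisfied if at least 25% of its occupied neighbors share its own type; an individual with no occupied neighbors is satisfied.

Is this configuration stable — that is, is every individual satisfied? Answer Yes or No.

Row 1: (1,1)# 0/0 ok · (1,3)# 0/0 ok
Row 2: (2,4)+ 1/1 ok
Row 3: (3,4)+ 2/2 ok
Row 4: (4,1)+ 2/2 ok · (4,2)+ 3/3 ok · (4,3)+ 3/3 ok · (4,4)+ 3/3 ok
Row 5: (5,1)+ 3/3 ok · (5,2)+ 4/4 ok · (5,3)+ 3/3 ok · (5,4)+ 3/3 ok
Row 6: (6,1)+ 2/2 ok · (6,2)+ 2/2 ok · (6,4)+ 1/1 ok
All meet the threshold, so the configuration is stable.

Yes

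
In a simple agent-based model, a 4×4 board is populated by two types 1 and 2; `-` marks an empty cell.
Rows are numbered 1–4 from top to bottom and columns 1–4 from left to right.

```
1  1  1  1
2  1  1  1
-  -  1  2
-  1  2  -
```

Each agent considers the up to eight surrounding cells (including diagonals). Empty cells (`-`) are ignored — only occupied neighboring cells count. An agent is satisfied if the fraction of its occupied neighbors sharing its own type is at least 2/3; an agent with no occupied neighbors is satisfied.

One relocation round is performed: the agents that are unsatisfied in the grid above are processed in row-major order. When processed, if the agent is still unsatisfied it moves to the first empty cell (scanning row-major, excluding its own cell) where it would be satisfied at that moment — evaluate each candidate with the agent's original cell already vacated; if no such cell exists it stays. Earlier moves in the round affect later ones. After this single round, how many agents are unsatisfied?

2

Initially unsatisfied (in order): (2,1), (3,4), (4,2), (4,3).
  (2,1) → (4,4).
  (3,4): no empty cell satisfies it; stays.
  (4,2) → (2,1).
  (4,3): now satisfied by earlier moves; stays.
Resulting grid:
1 1 1 1
1 1 1 1
- - 1 2
- - 2 2
Unsatisfied now: (3,3), (3,4).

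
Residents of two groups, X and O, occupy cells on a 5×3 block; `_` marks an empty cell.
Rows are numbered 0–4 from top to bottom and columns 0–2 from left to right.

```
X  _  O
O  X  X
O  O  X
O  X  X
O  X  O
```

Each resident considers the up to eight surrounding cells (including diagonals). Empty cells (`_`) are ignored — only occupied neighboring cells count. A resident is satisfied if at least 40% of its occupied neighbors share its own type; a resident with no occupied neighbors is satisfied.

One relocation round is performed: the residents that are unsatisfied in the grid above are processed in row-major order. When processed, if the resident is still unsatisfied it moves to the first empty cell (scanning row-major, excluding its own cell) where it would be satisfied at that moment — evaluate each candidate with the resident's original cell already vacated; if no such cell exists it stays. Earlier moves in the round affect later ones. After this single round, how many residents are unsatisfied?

4

Initially unsatisfied (in order): (0,2), (2,1), (3,1), (4,0), (4,2).
  (0,2): no empty cell satisfies it; stays.
  (2,1) → (0,1).
  (3,1): now satisfied by earlier moves; stays.
  (4,0): no empty cell satisfies it; stays.
  (4,2): no empty cell satisfies it; stays.
Resulting grid:
X O O
O X X
O _ X
O X X
O X O
Unsatisfied now: (0,0), (0,2), (4,0), (4,2).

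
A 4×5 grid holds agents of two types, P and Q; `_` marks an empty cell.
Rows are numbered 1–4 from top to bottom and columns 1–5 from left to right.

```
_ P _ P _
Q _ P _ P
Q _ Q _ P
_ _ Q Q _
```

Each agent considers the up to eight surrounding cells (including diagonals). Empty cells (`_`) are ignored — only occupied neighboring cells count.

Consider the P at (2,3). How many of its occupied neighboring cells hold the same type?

2

Occupied neighbors of (2,3): (1,2)=P, (1,4)=P, (3,3)=Q.
Same type (P): 2 of 3.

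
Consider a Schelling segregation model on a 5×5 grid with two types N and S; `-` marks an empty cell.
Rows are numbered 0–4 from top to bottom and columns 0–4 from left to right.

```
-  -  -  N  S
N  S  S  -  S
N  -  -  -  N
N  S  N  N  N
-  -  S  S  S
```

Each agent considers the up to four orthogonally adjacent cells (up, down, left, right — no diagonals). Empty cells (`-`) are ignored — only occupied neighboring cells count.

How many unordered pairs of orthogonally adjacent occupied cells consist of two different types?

Scan each occupied cell's neighbors to the right and below so each pair is counted once.
From row 0: 1 unlike of 2 pairs (running 1/2).
From row 1: 2 unlike of 4 pairs (running 3/6).
From row 2: 0 unlike of 2 pairs (running 3/8).
From row 3: 5 unlike of 7 pairs (running 8/15).
From row 4: 0 unlike of 2 pairs (running 8/17).
Total adjacent occupied pairs: 17; unlike-type pairs: 8.

8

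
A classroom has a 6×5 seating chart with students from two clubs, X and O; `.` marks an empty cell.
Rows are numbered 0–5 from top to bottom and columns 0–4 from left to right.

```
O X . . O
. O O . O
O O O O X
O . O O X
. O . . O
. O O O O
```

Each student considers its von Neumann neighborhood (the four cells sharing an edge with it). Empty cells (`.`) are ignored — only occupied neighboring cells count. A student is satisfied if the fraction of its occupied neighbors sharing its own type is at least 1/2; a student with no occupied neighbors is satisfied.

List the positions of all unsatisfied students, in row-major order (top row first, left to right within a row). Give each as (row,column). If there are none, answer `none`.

(0,0), (0,1), (2,4), (3,4)

Row 0: (0,0)O 0/1 unhappy · (0,1)X 0/2 unhappy · (0,4)O 1/1 ok
Row 1: (1,1)O 2/3 ok · (1,2)O 2/2 ok · (1,4)O 1/2 ok
Row 2: (2,0)O 2/2 ok · (2,1)O 3/3 ok · (2,2)O 4/4 ok · (2,3)O 2/3 ok · (2,4)X 1/3 unhappy
Row 3: (3,0)O 1/1 ok · (3,2)O 2/2 ok · (3,3)O 2/3 ok · (3,4)X 1/3 unhappy
Row 4: (4,1)O 1/1 ok · (4,4)O 1/2 ok
Row 5: (5,1)O 2/2 ok · (5,2)O 2/2 ok · (5,3)O 2/2 ok · (5,4)O 2/2 ok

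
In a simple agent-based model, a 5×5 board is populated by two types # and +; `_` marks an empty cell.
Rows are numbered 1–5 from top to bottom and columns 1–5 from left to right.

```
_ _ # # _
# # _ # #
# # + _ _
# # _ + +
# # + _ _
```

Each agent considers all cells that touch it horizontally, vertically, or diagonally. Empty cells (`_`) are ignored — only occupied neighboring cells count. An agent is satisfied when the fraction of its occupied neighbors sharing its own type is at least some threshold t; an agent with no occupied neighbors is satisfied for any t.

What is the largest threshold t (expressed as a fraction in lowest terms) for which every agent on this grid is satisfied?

(1,3)# 3/3
(1,4)# 3/3
(2,1)# 3/3
(2,2)# 4/5
(2,4)# 3/4
(2,5)# 2/2
(3,1)# 5/5
(3,2)# 5/6
(3,3)+ 1/5
(4,1)# 5/5
(4,2)# 5/7
(4,4)+ 3/3
(4,5)+ 1/1
(5,1)# 3/3
(5,2)# 3/4
(5,3)+ 1/3
The smallest same-type fraction is 1/5 at (3,3), which reduces to 1/5. Any threshold above that leaves this agent unsatisfied.

1/5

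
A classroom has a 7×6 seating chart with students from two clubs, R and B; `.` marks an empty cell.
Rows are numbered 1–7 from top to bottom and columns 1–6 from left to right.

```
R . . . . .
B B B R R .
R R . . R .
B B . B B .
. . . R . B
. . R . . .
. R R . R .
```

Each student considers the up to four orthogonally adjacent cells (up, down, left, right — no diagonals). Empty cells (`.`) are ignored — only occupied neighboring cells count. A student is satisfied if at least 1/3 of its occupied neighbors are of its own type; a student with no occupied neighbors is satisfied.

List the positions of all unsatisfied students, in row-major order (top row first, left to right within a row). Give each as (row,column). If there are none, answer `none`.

Row 1: (1,1)R 0/1 ✗
Row 2: (2,1)B 1/3 ✓ · (2,2)B 2/3 ✓ · (2,3)B 1/2 ✓ · (2,4)R 1/2 ✓ · (2,5)R 2/2 ✓
Row 3: (3,1)R 1/3 ✓ · (3,2)R 1/3 ✓ · (3,5)R 1/2 ✓
Row 4: (4,1)B 1/2 ✓ · (4,2)B 1/2 ✓ · (4,4)B 1/2 ✓ · (4,5)B 1/2 ✓
Row 5: (5,4)R 0/1 ✗ · (5,6)B 0/0 ✓
Row 6: (6,3)R 1/1 ✓
Row 7: (7,2)R 1/1 ✓ · (7,3)R 2/2 ✓ · (7,5)R 0/0 ✓

(1,1), (5,4)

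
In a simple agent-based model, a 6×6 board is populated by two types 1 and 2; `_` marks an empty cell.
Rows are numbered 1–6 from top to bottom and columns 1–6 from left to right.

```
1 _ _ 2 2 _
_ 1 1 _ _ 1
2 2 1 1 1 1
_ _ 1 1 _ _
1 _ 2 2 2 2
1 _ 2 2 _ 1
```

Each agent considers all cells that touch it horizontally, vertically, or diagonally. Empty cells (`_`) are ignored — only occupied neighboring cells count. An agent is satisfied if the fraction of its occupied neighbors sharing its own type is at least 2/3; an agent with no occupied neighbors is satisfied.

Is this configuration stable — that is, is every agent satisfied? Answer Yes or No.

No

(1,1)1 1/1 ✓
(1,4)2 1/2 ✗
(1,5)2 1/2 ✗
(2,2)1 3/5 ✗
(2,3)1 3/5 ✗
(2,6)1 2/3 ✓
(3,1)2 1/2 ✗
(3,2)2 1/5 ✗
(3,3)1 5/6 ✓
(3,4)1 5/5 ✓
(3,5)1 4/4 ✓
(3,6)1 2/2 ✓
(4,3)1 3/6 ✗
(4,4)1 4/7 ✗
(5,1)1 1/1 ✓
(5,3)2 3/5 ✗
(5,4)2 4/6 ✓
(5,5)2 3/5 ✗
(5,6)2 1/2 ✗
(6,1)1 1/1 ✓
(6,3)2 3/3 ✓
(6,4)2 4/4 ✓
(6,6)1 0/2 ✗
For instance (1,4) has only 1/2 same-type neighbors, below 2/3.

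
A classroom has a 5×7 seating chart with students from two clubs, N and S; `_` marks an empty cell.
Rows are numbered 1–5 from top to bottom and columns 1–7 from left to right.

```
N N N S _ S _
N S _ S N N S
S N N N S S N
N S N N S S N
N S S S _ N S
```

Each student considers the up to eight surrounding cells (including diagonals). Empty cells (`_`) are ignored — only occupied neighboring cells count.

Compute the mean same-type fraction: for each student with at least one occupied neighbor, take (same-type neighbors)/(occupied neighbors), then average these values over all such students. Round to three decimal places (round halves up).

0.442

(1,1)N 2/3
(1,2)N 3/4
(1,3)N 1/4
(1,4)S 1/3
(1,6)S 1/3
(2,1)N 3/5
(2,2)S 1/7
(2,4)S 2/6
(2,5)N 2/7
(2,6)N 2/6
(2,7)S 2/4
(3,1)S 2/5
(3,2)N 4/7
(3,3)N 4/7
(3,4)N 4/7
(3,5)S 4/8
(3,6)S 4/8
(3,7)N 2/5
(4,1)N 2/5
(4,2)S 3/8
(4,3)N 4/8
(4,4)N 3/7
(4,5)S 4/7
(4,6)S 4/7
(4,7)N 2/5
(5,1)N 1/3
(5,2)S 2/5
(5,3)S 3/5
(5,4)S 2/4
(5,6)N 1/4
(5,7)S 1/3
Sum over 31 students: 2/3 + 3/4 + 1/4 + 1/3 + 1/3 + 3/5 + 1/7 + 2/6 + 2/7 + 2/6 + 2/4 + 2/5 + 4/7 + 4/7 + 4/7 + 4/8 + 4/8 + 2/5 + 2/5 + 3/8 + 4/8 + 3/7 + 4/7 + 4/7 + 2/5 + 1/3 + 2/5 + 3/5 + 2/4 + 1/4 + 1/3 = 11513/840; mean = 11513/840 ÷ 31 = 11513/26040 = 0.442127… → 0.442.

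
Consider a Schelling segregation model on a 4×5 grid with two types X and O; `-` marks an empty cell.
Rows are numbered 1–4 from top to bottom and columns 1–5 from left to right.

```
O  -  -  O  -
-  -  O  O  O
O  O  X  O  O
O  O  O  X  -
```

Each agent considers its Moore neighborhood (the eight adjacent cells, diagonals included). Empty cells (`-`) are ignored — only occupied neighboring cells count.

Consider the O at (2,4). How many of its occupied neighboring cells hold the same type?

5

Occupied neighbors of (2,4): (1,4)=O, (2,3)=O, (2,5)=O, (3,3)=X, (3,4)=O, (3,5)=O.
Same type (O): 5 of 6.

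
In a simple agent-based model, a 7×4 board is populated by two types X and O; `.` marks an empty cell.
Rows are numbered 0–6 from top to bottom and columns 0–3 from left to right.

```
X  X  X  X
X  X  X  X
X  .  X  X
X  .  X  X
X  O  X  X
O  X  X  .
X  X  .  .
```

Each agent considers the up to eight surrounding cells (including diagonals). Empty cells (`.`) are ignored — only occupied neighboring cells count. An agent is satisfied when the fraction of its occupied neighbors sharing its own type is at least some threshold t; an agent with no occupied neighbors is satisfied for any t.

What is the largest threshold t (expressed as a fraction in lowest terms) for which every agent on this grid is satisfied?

(0,0)X 3/3
(0,1)X 5/5
(0,2)X 5/5
(0,3)X 3/3
(1,0)X 4/4
(1,1)X 7/7
(1,2)X 7/7
(1,3)X 5/5
(2,0)X 3/3
(2,2)X 6/6
(2,3)X 5/5
(3,0)X 2/3
(3,2)X 5/6
(3,3)X 5/5
(4,0)X 2/4
(4,1)O 1/7
(4,2)X 5/6
(4,3)X 4/4
(5,0)O 1/5
(5,1)X 5/7
(5,2)X 4/5
(6,0)X 2/3
(6,1)X 3/4
The smallest same-type fraction is 1/7 at (4,1), which reduces to 1/7. Any threshold above that leaves this agent unsatisfied.

1/7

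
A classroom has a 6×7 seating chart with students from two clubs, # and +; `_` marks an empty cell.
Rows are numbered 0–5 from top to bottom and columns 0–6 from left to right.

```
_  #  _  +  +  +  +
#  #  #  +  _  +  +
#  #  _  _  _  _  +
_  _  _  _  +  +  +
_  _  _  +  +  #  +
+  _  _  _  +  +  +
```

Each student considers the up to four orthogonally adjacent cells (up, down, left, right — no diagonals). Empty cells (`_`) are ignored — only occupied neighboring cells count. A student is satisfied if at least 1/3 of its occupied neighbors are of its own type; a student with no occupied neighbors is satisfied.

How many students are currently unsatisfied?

1

Row 0: (0,1)# 1/1 ok · (0,3)+ 2/2 ok · (0,4)+ 2/2 ok · (0,5)+ 3/3 ok · (0,6)+ 2/2 ok
Row 1: (1,0)# 2/2 ok · (1,1)# 4/4 ok · (1,2)# 1/2 ok · (1,3)+ 1/2 ok · (1,5)+ 2/2 ok · (1,6)+ 3/3 ok
Row 2: (2,0)# 2/2 ok · (2,1)# 2/2 ok · (2,6)+ 2/2 ok
Row 3: (3,4)+ 2/2 ok · (3,5)+ 2/3 ok · (3,6)+ 3/3 ok
Row 4: (4,3)+ 1/1 ok · (4,4)+ 3/4 ok · (4,5)# 0/4 unhappy · (4,6)+ 2/3 ok
Row 5: (5,0)+ 0/0 ok · (5,4)+ 2/2 ok · (5,5)+ 2/3 ok · (5,6)+ 2/2 ok
Unsatisfied: (4,5) — 1 in total.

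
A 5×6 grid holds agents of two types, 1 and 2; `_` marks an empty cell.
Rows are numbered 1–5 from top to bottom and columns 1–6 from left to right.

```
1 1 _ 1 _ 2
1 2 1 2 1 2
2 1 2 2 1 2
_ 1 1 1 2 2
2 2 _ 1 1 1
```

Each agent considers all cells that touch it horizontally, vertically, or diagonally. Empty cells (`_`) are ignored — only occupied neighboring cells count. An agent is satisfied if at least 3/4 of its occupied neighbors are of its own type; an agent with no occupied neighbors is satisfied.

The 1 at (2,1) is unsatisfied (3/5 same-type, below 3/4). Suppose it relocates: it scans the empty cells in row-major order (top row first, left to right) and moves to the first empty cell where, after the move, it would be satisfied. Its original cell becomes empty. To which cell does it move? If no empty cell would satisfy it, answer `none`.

(5,3)

Vacating (2,1). Empty cells in order:
  (1,3): 3/5 same-type → still unsatisfied.
  (1,5): 2/5 same-type → still unsatisfied.
  (4,1): 2/5 same-type → still unsatisfied.
  (5,3): 4/5 same-type → satisfied — stop here.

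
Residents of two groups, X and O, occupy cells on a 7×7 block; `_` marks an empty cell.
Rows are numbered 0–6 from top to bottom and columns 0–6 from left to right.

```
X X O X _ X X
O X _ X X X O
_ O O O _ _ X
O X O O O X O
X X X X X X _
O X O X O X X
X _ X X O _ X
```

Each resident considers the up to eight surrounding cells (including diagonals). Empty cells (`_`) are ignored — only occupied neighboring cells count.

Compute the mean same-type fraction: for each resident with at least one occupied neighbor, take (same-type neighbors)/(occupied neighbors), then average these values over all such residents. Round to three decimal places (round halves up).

0.494

(0,0)X 2/3
(0,1)X 2/4
(0,2)O 0/4
(0,3)X 2/3
(0,5)X 3/4
(0,6)X 2/3
(1,0)O 1/4
(1,1)X 2/6
(1,3)X 2/5
(1,4)X 4/5
(1,5)X 4/5
(1,6)O 0/4
(2,1)O 4/6
(2,2)O 4/7
(2,3)O 4/6
(2,6)X 2/4
(3,0)O 1/4
(3,1)X 3/7
(3,2)O 4/8
(3,3)O 4/7
(3,4)O 2/6
(3,5)X 3/5
(3,6)O 0/3
(4,0)X 3/5
(4,1)X 4/8
(4,2)X 5/8
(4,3)X 3/8
(4,4)X 5/8
(4,5)X 4/7
(5,0)O 0/4
(5,1)X 5/7
(5,2)O 0/7
(5,3)X 5/8
(5,4)O 1/7
(5,5)X 4/6
(5,6)X 3/3
(6,0)X 1/2
(6,2)X 3/4
(6,3)X 2/5
(6,4)O 1/4
(6,6)X 2/2
Sum over 41 residents: 2/3 + 2/4 + 0/4 + 2/3 + 3/4 + 2/3 + 1/4 + 2/6 + 2/5 + 4/5 + 4/5 + 0/4 + 4/6 + 4/7 + 4/6 + 2/4 + 1/4 + 3/7 + 4/8 + 4/7 + 2/6 + 3/5 + 0/3 + 3/5 + 4/8 + 5/8 + 3/8 + 5/8 + 4/7 + 0/4 + 5/7 + 0/7 + 5/8 + 1/7 + 4/6 + 3/3 + 1/2 + 3/4 + 2/5 + 1/4 + 2/2 = 304/15; mean = 304/15 ÷ 41 = 304/615 = 0.494308… → 0.494.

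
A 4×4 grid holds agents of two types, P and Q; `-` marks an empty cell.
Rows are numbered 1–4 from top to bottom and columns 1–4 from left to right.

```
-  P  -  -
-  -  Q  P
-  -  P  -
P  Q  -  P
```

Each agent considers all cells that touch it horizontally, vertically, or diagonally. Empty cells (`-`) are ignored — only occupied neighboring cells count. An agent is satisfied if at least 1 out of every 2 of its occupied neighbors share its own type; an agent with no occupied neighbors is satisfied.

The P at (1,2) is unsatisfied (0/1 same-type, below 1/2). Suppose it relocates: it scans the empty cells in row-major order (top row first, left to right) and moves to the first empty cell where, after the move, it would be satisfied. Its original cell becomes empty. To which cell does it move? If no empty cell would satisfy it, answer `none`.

(1,1)

Vacating (1,2). Empty cells in order:
  (1,1): 0/0 same-type → satisfied — stop here.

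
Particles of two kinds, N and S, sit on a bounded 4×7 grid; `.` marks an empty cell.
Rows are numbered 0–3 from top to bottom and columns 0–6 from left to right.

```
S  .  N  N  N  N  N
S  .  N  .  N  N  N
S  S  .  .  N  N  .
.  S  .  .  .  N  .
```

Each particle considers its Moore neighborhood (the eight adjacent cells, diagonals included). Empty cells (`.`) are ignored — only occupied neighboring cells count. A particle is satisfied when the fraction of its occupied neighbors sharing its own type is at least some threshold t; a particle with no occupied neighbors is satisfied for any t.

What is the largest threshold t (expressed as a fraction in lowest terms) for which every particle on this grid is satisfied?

(0,0)S 1/1
(0,2)N 2/2
(0,3)N 4/4
(0,4)N 4/4
(0,5)N 5/5
(0,6)N 3/3
(1,0)S 3/3
(1,2)N 2/3
(1,4)N 6/6
(1,5)N 7/7
(1,6)N 4/4
(2,0)S 3/3
(2,1)S 3/4
(2,4)N 4/4
(2,5)N 5/5
(3,1)S 2/2
(3,5)N 2/2
The smallest same-type fraction is 2/3 at (1,2), which reduces to 2/3. Any threshold above that leaves this particle unsatisfied.

2/3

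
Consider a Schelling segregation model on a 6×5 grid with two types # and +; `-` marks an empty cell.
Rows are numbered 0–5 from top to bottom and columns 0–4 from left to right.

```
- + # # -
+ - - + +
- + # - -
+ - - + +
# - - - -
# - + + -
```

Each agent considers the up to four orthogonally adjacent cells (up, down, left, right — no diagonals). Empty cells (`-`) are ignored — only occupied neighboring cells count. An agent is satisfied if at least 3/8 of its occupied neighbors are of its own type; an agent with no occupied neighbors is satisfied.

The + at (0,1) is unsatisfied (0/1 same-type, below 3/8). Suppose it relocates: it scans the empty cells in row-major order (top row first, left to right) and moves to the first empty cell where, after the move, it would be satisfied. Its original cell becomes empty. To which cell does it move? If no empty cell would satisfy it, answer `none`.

(0,0)

Vacating (0,1). Empty cells in order:
  (0,0): 1/1 same-type → satisfied — stop here.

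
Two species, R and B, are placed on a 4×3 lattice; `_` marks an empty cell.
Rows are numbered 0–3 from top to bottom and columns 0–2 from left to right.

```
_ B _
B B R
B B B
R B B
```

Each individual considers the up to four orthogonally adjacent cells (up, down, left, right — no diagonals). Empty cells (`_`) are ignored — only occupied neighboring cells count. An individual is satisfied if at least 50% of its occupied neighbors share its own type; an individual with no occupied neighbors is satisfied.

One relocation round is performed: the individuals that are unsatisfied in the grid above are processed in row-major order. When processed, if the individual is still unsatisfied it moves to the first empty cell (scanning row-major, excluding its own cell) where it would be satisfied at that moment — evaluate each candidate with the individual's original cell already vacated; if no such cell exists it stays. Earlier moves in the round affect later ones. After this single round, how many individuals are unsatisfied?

Initially unsatisfied (in order): (1,2), (3,0).
  (1,2): no empty cell satisfies it; stays.
  (3,0) → (0,2).
Resulting grid:
_ B R
B B R
B B B
_ B B
Unsatisfied now: (1,2).

1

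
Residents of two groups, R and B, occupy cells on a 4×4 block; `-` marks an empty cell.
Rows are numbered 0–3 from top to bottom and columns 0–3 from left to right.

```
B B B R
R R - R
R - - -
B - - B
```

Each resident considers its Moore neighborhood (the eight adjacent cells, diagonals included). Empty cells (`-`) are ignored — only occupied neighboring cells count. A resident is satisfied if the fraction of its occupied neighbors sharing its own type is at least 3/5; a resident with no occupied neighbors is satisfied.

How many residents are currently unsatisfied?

(0,0)B 1/3 not
(0,1)B 2/4 not
(0,2)B 1/4 not
(0,3)R 1/2 not
(1,0)R 2/4 not
(1,1)R 2/5 not
(1,3)R 1/2 not
(2,0)R 2/3 satisfied
(3,0)B 0/1 not
(3,3)B 0/0 satisfied
Unsatisfied: (0,0), (0,1), (0,2), (0,3), (1,0), (1,1), (1,3), (3,0) — 8 in total.

8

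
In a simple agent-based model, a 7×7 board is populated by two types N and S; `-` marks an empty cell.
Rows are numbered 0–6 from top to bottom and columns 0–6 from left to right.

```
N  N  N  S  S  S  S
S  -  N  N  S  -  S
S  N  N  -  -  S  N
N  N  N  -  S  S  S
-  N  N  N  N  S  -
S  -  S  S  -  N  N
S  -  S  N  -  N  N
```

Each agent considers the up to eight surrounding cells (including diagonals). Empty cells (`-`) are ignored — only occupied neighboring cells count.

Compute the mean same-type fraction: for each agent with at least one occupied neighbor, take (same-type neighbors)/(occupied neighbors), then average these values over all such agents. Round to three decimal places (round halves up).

Row 0: (0,0)N 1/2 · (0,1)N 3/4 · (0,2)N 3/4 · (0,3)S 2/5 · (0,4)S 3/4 · (0,5)S 4/4 · (0,6)S 2/2
Row 1: (1,0)S 1/4 · (1,2)N 5/6 · (1,3)N 3/6 · (1,4)S 4/5 · (1,6)S 3/4
Row 2: (2,0)S 1/4 · (2,1)N 5/7 · (2,2)N 5/5 · (2,5)S 5/6 · (2,6)N 0/4
Row 3: (3,0)N 3/4 · (3,1)N 6/7 · (3,2)N 6/6 · (3,4)S 3/5 · (3,5)S 4/6 · (3,6)S 3/4
Row 4: (4,1)N 4/6 · (4,2)N 4/6 · (4,3)N 3/6 · (4,4)N 2/6 · (4,5)S 3/6
Row 5: (5,0)S 1/2 · (5,2)S 2/6 · (5,3)S 2/6 · (5,5)N 4/5 · (5,6)N 3/4
Row 6: (6,0)S 1/1 · (6,2)S 2/3 · (6,3)N 0/3 · (6,5)N 3/3 · (6,6)N 3/3
Sum over 38 agents: 1/2 + 3/4 + 3/4 + 2/5 + 3/4 + 4/4 + 2/2 + 1/4 + 5/6 + 3/6 + 4/5 + 3/4 + 1/4 + 5/7 + 5/5 + 5/6 + 0/4 + 3/4 + 6/7 + 6/6 + 3/5 + 4/6 + 3/4 + 4/6 + 4/6 + 3/6 + 2/6 + 3/6 + 1/2 + 2/6 + 2/6 + 4/5 + 3/4 + 1/1 + 2/3 + 0/3 + 3/3 + 3/3 = 10397/420; mean = 10397/420 ÷ 38 = 10397/15960 = 0.651441… → 0.651.

0.651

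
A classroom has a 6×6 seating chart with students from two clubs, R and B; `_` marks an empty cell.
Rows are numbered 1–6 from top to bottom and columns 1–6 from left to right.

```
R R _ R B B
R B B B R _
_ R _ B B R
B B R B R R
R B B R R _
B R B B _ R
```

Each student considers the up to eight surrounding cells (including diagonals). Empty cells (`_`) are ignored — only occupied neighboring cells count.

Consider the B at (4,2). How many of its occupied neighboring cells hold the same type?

3

Occupied neighbors of (4,2): (3,2)=R, (4,1)=B, (4,3)=R, (5,1)=R, (5,2)=B, (5,3)=B.
Same type (B): 3 of 6.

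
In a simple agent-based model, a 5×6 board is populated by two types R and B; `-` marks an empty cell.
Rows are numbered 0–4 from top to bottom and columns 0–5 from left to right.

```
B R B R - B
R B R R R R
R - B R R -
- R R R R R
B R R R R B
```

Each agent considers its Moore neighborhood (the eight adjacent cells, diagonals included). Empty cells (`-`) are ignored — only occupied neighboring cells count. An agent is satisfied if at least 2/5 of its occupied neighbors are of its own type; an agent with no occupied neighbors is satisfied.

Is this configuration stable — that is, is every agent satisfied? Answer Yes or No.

No

(0,0)B 1/3 ✗
(0,1)R 2/5 ✓
(0,2)B 1/5 ✗
(0,3)R 3/4 ✓
(0,5)B 0/2 ✗
(1,0)R 2/4 ✓
(1,1)B 3/7 ✓
(1,2)R 4/7 ✓
(1,3)R 5/7 ✓
(1,4)R 5/6 ✓
(1,5)R 2/3 ✓
(2,0)R 2/3 ✓
(2,2)B 1/7 ✗
(2,3)R 7/8 ✓
(2,4)R 7/7 ✓
(3,1)R 4/6 ✓
(3,2)R 6/7 ✓
(3,3)R 7/8 ✓
(3,4)R 6/7 ✓
(3,5)R 3/4 ✓
(4,0)B 0/2 ✗
(4,1)R 3/4 ✓
(4,2)R 5/5 ✓
(4,3)R 5/5 ✓
(4,4)R 4/5 ✓
(4,5)B 0/3 ✗
For instance (0,0) has only 1/3 same-type neighbors, below 2/5.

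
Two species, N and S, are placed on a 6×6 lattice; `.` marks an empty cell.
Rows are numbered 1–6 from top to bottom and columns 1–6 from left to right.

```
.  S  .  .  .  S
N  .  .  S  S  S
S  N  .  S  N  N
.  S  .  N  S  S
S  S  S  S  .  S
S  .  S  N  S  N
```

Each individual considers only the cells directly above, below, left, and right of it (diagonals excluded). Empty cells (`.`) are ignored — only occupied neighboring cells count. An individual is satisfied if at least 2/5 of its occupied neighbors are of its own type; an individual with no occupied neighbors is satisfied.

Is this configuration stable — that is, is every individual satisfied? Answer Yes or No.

No

Row 1: (1,2)S 0/0 ✓ · (1,6)S 1/1 ✓
Row 2: (2,1)N 0/1 ✗ · (2,4)S 2/2 ✓ · (2,5)S 2/3 ✓ · (2,6)S 2/3 ✓
Row 3: (3,1)S 0/2 ✗ · (3,2)N 0/2 ✗ · (3,4)S 1/3 ✗ · (3,5)N 1/4 ✗ · (3,6)N 1/3 ✗
Row 4: (4,2)S 1/2 ✓ · (4,4)N 0/3 ✗ · (4,5)S 1/3 ✗ · (4,6)S 2/3 ✓
Row 5: (5,1)S 2/2 ✓ · (5,2)S 3/3 ✓ · (5,3)S 3/3 ✓ · (5,4)S 1/3 ✗ · (5,6)S 1/2 ✓
Row 6: (6,1)S 1/1 ✓ · (6,3)S 1/2 ✓ · (6,4)N 0/3 ✗ · (6,5)S 0/2 ✗ · (6,6)N 0/2 ✗
For instance (2,1) has only 0/1 same-type neighbors, below 2/5.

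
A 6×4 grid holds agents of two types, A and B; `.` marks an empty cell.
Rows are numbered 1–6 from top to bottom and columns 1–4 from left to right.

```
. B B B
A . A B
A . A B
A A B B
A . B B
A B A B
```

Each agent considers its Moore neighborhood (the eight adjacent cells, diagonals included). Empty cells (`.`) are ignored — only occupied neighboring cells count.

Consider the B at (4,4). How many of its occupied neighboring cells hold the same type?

Occupied neighbors of (4,4): (3,3)=A, (3,4)=B, (4,3)=B, (5,3)=B, (5,4)=B.
Same type (B): 4 of 5.

4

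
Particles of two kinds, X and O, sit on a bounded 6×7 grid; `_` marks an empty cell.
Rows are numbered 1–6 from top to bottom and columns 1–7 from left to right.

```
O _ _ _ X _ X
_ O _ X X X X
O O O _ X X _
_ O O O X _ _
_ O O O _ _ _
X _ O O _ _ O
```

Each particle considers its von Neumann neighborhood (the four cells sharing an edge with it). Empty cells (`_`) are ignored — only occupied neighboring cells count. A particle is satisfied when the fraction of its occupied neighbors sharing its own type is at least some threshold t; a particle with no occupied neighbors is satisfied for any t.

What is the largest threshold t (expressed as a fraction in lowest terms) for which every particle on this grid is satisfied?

(1,1)O — no occupied neighbors
(1,5)X 1/1
(1,7)X 1/1
(2,2)O 1/1
(2,4)X 1/1
(2,5)X 4/4
(2,6)X 3/3
(2,7)X 2/2
(3,1)O 1/1
(3,2)O 4/4
(3,3)O 2/2
(3,5)X 3/3
(3,6)X 2/2
(4,2)O 3/3
(4,3)O 4/4
(4,4)O 2/3
(4,5)X 1/2
(5,2)O 2/2
(5,3)O 4/4
(5,4)O 3/3
(6,1)X — no occupied neighbors
(6,3)O 2/2
(6,4)O 2/2
(6,7)O — no occupied neighbors
The smallest same-type fraction is 1/2 at (4,5), which reduces to 1/2. Any threshold above that leaves this particle unsatisfied.

1/2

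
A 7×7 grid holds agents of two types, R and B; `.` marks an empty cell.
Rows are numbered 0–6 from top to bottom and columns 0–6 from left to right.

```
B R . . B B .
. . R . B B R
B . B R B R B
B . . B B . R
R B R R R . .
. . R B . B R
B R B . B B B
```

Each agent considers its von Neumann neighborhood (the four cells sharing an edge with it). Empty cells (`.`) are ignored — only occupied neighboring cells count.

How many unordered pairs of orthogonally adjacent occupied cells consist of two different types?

Scan each occupied cell's neighbors to the right and below so each pair is counted once.
Row 0: B(0,0)–R(0,1)≠ B(0,4)–B(0,5)= B(0,4)–B(1,4)= B(0,5)–B(1,5)=  → 1/4 unlike.
Row 1: R(1,2)–B(2,2)≠ B(1,4)–B(1,5)= B(1,4)–B(2,4)= B(1,5)–R(1,6)≠ B(1,5)–R(2,5)≠ R(1,6)–B(2,6)≠  → 4/6 unlike.
Row 2: B(2,0)–B(3,0)= B(2,2)–R(2,3)≠ R(2,3)–B(2,4)≠ R(2,3)–B(3,3)≠ B(2,4)–R(2,5)≠ B(2,4)–B(3,4)= R(2,5)–B(2,6)≠ B(2,6)–R(3,6)≠  → 6/8 unlike.
Row 3: B(3,0)–R(4,0)≠ B(3,3)–B(3,4)= B(3,3)–R(4,3)≠ B(3,4)–R(4,4)≠  → 3/4 unlike.
Row 4: R(4,0)–B(4,1)≠ B(4,1)–R(4,2)≠ R(4,2)–R(4,3)= R(4,2)–R(5,2)= R(4,3)–R(4,4)= R(4,3)–B(5,3)≠  → 3/6 unlike.
Row 5: R(5,2)–B(5,3)≠ R(5,2)–B(6,2)≠ B(5,5)–R(5,6)≠ B(5,5)–B(6,5)= R(5,6)–B(6,6)≠  → 4/5 unlike.
Row 6: B(6,0)–R(6,1)≠ R(6,1)–B(6,2)≠ B(6,4)–B(6,5)= B(6,5)–B(6,6)=  → 2/4 unlike.
Total adjacent occupied pairs: 37; unlike-type pairs: 23.

23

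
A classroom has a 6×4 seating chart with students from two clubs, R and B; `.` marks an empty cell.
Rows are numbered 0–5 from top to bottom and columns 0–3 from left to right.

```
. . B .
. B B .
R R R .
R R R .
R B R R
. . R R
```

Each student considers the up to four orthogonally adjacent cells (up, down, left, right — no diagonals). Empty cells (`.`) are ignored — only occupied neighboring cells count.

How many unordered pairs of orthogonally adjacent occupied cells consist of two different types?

Scan each occupied cell's neighbors to the right and below so each pair is counted once.
Row 0: B(0,2)–B(1,2)=  → 0/1 unlike.
Row 1: B(1,1)–B(1,2)= B(1,1)–R(2,1)≠ B(1,2)–R(2,2)≠  → 2/3 unlike.
Row 2: R(2,0)–R(2,1)= R(2,0)–R(3,0)= R(2,1)–R(2,2)= R(2,1)–R(3,1)= R(2,2)–R(3,2)=  → 0/5 unlike.
Row 3: R(3,0)–R(3,1)= R(3,0)–R(4,0)= R(3,1)–R(3,2)= R(3,1)–B(4,1)≠ R(3,2)–R(4,2)=  → 1/5 unlike.
Row 4: R(4,0)–B(4,1)≠ B(4,1)–R(4,2)≠ R(4,2)–R(4,3)= R(4,2)–R(5,2)= R(4,3)–R(5,3)=  → 2/5 unlike.
Row 5: R(5,2)–R(5,3)=  → 0/1 unlike.
Total adjacent occupied pairs: 20; unlike-type pairs: 5.

5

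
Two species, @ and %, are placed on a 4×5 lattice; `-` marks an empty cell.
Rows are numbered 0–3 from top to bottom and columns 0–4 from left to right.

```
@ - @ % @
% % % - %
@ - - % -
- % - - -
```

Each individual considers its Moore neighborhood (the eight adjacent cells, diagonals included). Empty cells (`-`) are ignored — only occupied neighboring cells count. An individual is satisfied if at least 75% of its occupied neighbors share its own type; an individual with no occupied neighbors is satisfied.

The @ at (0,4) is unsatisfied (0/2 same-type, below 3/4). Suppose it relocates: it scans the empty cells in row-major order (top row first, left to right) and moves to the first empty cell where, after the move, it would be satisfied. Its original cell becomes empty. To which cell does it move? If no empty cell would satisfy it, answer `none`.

none

Vacating (0,4). Empty cells in order:
  (0,1): 2/5 same-type → still unsatisfied.
  (1,3): 1/5 same-type → still unsatisfied.
  (2,1): 1/5 same-type → still unsatisfied.
  (2,2): 0/4 same-type → still unsatisfied.
  (2,4): 0/2 same-type → still unsatisfied.
  (3,0): 1/2 same-type → still unsatisfied.
  (3,2): 0/2 same-type → still unsatisfied.
  (3,3): 0/1 same-type → still unsatisfied.
  (3,4): 0/1 same-type → still unsatisfied.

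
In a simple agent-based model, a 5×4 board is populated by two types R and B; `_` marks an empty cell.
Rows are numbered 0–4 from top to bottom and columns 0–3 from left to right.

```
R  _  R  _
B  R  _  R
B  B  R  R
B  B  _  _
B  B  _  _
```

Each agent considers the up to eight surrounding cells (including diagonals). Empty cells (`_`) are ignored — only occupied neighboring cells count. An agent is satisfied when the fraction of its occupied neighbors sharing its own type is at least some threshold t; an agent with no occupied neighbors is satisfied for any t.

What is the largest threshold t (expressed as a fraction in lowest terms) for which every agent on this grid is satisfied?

1/2

Row 0: (0,0)R 1/2 · (0,2)R 2/2
Row 1: (1,0)B 2/4 · (1,1)R 3/6 · (1,3)R 3/3
Row 2: (2,0)B 4/5 · (2,1)B 4/6 · (2,2)R 3/5 · (2,3)R 2/2
Row 3: (3,0)B 5/5 · (3,1)B 5/6
Row 4: (4,0)B 3/3 · (4,1)B 3/3
The smallest same-type fraction is 1/2 at (0,0), which reduces to 1/2. Any threshold above that leaves this agent unsatisfied.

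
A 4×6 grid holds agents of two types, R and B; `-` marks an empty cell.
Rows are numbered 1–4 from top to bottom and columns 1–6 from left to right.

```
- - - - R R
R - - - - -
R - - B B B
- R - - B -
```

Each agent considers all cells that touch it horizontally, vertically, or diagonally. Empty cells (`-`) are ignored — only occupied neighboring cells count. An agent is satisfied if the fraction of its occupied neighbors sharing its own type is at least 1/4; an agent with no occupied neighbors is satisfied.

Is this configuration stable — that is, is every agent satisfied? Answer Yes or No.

Yes

Row 1: (1,5)R 1/1 ✓ · (1,6)R 1/1 ✓
Row 2: (2,1)R 1/1 ✓
Row 3: (3,1)R 2/2 ✓ · (3,4)B 2/2 ✓ · (3,5)B 3/3 ✓ · (3,6)B 2/2 ✓
Row 4: (4,2)R 1/1 ✓ · (4,5)B 3/3 ✓
All meet the threshold, so the configuration is stable.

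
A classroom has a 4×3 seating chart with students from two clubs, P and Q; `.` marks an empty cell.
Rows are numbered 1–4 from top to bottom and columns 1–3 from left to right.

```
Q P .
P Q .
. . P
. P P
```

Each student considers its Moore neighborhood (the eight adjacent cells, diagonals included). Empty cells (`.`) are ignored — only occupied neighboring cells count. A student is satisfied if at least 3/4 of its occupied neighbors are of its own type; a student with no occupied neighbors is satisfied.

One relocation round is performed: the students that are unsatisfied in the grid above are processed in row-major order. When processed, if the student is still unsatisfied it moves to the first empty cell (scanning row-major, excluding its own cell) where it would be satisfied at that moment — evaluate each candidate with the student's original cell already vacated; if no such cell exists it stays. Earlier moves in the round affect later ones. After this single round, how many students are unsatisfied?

Initially unsatisfied (in order): (1,1), (1,2), (2,1), (2,2), (3,3).
  (1,1): no empty cell satisfies it; stays.
  (1,2) → (3,2).
  (2,1) → (4,1).
  (2,2) → (1,2).
  (3,3): now satisfied by earlier moves; stays.
Resulting grid:
Q Q .
. . .
. P P
P P P
All satisfied now.

0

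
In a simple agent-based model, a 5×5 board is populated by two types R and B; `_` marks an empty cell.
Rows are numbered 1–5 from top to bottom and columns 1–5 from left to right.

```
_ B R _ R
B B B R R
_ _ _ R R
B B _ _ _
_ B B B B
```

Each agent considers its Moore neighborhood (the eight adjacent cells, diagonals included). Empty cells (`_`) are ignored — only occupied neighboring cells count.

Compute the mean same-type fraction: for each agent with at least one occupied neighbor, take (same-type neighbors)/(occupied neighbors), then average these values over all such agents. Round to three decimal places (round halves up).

Row 1: (1,2)B 3/4 · (1,3)R 1/4 · (1,5)R 2/2
Row 2: (2,1)B 2/2 · (2,2)B 3/4 · (2,3)B 2/5 · (2,4)R 5/6 · (2,5)R 4/4
Row 3: (3,4)R 3/4 · (3,5)R 3/3
Row 4: (4,1)B 2/2 · (4,2)B 3/3
Row 5: (5,2)B 3/3 · (5,3)B 3/3 · (5,4)B 2/2 · (5,5)B 1/1
Sum over 16 agents: 3/4 + 1/4 + 2/2 + 2/2 + 3/4 + 2/5 + 5/6 + 4/4 + 3/4 + 3/3 + 2/2 + 3/3 + 3/3 + 3/3 + 2/2 + 1/1 = 206/15; mean = 206/15 ÷ 16 = 103/120 = 0.858333… → 0.858.

0.858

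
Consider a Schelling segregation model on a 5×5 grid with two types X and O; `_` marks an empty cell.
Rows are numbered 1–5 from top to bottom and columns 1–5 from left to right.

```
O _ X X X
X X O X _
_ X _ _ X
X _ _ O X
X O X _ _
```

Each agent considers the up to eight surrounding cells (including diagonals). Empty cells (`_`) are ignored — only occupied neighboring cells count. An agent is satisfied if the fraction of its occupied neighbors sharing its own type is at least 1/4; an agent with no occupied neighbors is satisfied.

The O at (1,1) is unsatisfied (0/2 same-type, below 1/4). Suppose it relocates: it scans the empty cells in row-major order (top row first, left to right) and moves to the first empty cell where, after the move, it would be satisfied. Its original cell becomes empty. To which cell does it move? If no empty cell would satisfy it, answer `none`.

(1,2)

Vacating (1,1). Empty cells in order:
  (1,2): 1/4 same-type → satisfied — stop here.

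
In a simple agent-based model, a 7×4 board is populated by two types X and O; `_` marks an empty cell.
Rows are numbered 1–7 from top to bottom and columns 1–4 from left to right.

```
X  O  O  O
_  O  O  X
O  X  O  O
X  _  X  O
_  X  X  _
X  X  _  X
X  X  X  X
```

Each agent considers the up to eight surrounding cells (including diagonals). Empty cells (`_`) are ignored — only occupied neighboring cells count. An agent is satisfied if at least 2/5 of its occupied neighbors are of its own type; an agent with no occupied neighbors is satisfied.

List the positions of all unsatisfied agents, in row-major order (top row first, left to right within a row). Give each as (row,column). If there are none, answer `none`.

(1,1), (2,4), (3,1), (3,2)

Row 1: (1,1)X 0/2 not · (1,2)O 3/4 satisfied · (1,3)O 4/5 satisfied · (1,4)O 2/3 satisfied
Row 2: (2,2)O 5/7 satisfied · (2,3)O 6/8 satisfied · (2,4)X 0/5 not
Row 3: (3,1)O 1/3 not · (3,2)X 2/6 not · (3,3)O 4/7 satisfied · (3,4)O 3/5 satisfied
Row 4: (4,1)X 2/3 satisfied · (4,3)X 3/6 satisfied · (4,4)O 2/4 satisfied
Row 5: (5,2)X 5/5 satisfied · (5,3)X 4/5 satisfied
Row 6: (6,1)X 4/4 satisfied · (6,2)X 6/6 satisfied · (6,4)X 3/3 satisfied
Row 7: (7,1)X 3/3 satisfied · (7,2)X 4/4 satisfied · (7,3)X 4/4 satisfied · (7,4)X 2/2 satisfied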